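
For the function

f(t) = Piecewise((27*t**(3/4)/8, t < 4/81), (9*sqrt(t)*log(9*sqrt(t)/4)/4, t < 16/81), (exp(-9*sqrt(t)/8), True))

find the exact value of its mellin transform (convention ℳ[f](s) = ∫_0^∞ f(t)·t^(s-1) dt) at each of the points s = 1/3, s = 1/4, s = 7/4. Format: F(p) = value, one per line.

invert the power substitution to get 27*t**(3/2)/8 on [0, 2/9); 9*t*log(9*t/4)/4 on [2/9, 4/9); exp(-9*t/8) on [4/9, ∞)
the common scale on t comes off first: 3*sqrt(6)*t**(3/2)/4 on [0, 1/3); 3*t*log(3*t/2)/2 on [1/3, 2/3); exp(-3*t/4) on [2/3, ∞)
invert the common scale on t to get t**(3/2) on [0, 1/2); t*log(t) on [1/2, 1); exp(-t/2) on [1, ∞)
integrate the 3 segments split at 4/81, 16/81, then add the results
segment [0, 4/81) carries 27*t**(3/4)/8; integrate it
[4/81, 16/81) adds the kernel integral of 9*sqrt(t)*log(9*sqrt(t)/4)/4
segment [16/81, ∞) carries exp(-9*sqrt(t)/8); integrate it

F(1/3) = 6**(2/3)*(-234*2**(2/3) + 75*sqrt(2) + 117 + 195*log(2) + 1300*2**(1/3)*uppergamma(2/3, 1/2))/2925
F(1/4) = sqrt(2)*(-23*sqrt(2) + 16 + 24*log(2) + 144*sqrt(pi)*erfc(sqrt(2)/2))/108
F(7/4) = 4*sqrt(2)*((-559*sqrt(2) + 40 + 180*log(2) + 388800*sqrt(pi)*erfc(sqrt(2)/2))*exp(1/2) + 544320*sqrt(2))*exp(-1/2)/885735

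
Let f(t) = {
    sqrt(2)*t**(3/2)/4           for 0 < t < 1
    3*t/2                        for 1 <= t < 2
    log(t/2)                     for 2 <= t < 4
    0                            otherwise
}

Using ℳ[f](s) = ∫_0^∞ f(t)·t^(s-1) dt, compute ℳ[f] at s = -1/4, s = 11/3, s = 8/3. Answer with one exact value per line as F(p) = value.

F(-1/4) = -39*sqrt(2)/5 - 2 - 2*sqrt(2)*log(2) + 10*2**(3/4)
F(11/3) = -1152*2**(1/3)/121 - 9/28 + 3*sqrt(2)/62 + 4860*2**(2/3)/847 + 384*2**(1/3)*log(2)/11
F(8/3) = -9*2**(1/3)/2 - 9/22 + 3*sqrt(2)/50 + 675*2**(2/3)/176 + 12*2**(1/3)*log(2)

remove the common scale on t first: t**(3/2) on [0, 1/2); 3*t on [1/2, 1); log(t) on [1, 2)
slice at 1, 2, transform all 3 pieces, and sum them
on [0, 1): add ∫ sqrt(2)*t**(3/2)/4·t^(s-1) dt
the [1, 2) slice contributes ∫ 3*t/2·t^(s-1) dt
between 2 and 4 the integrand is log(t/2)·t^(s-1)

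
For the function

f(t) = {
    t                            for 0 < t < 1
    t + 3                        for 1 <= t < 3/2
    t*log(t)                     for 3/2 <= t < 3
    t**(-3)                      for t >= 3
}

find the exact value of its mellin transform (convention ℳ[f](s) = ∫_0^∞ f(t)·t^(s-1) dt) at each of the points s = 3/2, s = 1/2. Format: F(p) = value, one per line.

breakpoints 1, 3/2, 3: one integral from each of the 4 segments
segment [0, 1) carries t; integrate it
between 1 and 3/2 the integrand is (t + 3)·t^(s-1)
∫ over [3/2, 3) of t*log(t)·t^(s-1) joins the sum
segment 3 to ∞ holds t**(-3); add its integral

F(3/2) = -922*sqrt(3)/675 - 2 + 213*sqrt(6)/100 + log(2**(9*sqrt(6)/20)*3**(-9*sqrt(6)/20 + 18*sqrt(3)/5))
F(1/2) = -6 - 178*sqrt(3)/135 + log(2**(sqrt(6)/2)*3**(-sqrt(6)/2 + 2*sqrt(3))) + 23*sqrt(6)/6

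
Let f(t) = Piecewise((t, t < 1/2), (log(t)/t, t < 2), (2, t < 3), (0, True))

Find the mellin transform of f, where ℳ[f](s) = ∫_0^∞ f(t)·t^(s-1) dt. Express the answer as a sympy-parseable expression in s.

(-4*2**(2*s)*(s - 1)**2*(s + 1) + 4**s*s*(s - 1)*(s + 1)*log(2) - 4**s*s*(s + 1) + 4*6**s*(s - 1)**2*(s + 1) + s*(s - 1)**2 + 4*s*(s - 1)*(s + 1)*log(2) + 4*s*(s + 1))/(2*2**s*s*(s - 1)**2*(s + 1))
  Re(s) > -1

undo the shared t-power: t**2 on [0, 1/2); log(t) on [1/2, 2); 2*t on [2, 3)
treat the 3 regions marked off by 1/2, 2 separately and sum
∫ over [0, 1/2) of t·t^(s-1) joins the sum
between 1/2 and 2 the integrand is log(t)/t·t^(s-1)
piece [2, 3): integrate 2 against the kernel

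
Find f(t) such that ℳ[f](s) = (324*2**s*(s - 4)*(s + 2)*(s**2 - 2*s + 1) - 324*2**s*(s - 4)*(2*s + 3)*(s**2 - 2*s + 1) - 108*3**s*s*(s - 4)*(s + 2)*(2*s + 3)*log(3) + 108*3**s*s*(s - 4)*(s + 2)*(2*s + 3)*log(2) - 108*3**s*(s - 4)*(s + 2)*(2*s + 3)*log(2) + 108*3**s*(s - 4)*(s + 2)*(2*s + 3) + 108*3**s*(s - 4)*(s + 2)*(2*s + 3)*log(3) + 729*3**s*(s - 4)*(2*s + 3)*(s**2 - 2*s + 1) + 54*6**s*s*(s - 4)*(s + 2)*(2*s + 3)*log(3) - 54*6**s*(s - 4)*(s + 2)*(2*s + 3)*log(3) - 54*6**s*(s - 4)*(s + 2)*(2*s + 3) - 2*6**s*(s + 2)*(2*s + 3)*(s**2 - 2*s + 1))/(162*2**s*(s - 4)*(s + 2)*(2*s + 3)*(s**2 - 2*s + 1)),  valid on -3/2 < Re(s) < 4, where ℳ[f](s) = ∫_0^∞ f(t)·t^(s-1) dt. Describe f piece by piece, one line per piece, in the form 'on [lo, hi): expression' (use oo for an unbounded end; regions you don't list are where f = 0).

on [0, 1): t**(3/2)
on [1, 3/2): 2*t**2
on [3/2, 3): log(t)/t
on [3, oo): t**(-4)

cuts at 1, 3/2, 3: linearity sums the 4 kernel integrals
between 0 and 1 the integrand is t**(3/2)·t^(s-1)
the [1, 3/2) slice contributes ∫ 2*t**2·t^(s-1) dt
for t in [3/2, 3): the term is ∫ log(t)/t·t^(s-1)
[3, ∞) adds the kernel integral of t**(-4)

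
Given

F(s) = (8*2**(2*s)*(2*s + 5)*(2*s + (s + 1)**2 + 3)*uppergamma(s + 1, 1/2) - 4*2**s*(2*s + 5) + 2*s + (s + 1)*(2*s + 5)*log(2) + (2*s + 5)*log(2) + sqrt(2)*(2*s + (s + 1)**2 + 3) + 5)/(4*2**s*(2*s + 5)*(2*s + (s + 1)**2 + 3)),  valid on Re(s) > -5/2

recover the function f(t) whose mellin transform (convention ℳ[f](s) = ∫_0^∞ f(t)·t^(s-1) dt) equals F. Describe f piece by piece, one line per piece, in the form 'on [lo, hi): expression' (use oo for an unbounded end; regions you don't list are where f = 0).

the shared t-power comes off first: t**(3/2) on [0, 1/2); t*log(t) on [1/2, 1); exp(-t/2) on [1, ∞)
treat the 3 regions marked off by 1/2, 1 separately and sum
between 0 and 1/2 the integrand is t**(5/2)·t^(s-1)
∫ t**2*log(t)·t^(s-1) over [1/2, 1)
for t in [1, ∞): the term is ∫ t*exp(-t/2)·t^(s-1)

on [0, 1/2): t**(5/2)
on [1/2, 1): t**2*log(t)
on [1, oo): t*exp(-t/2)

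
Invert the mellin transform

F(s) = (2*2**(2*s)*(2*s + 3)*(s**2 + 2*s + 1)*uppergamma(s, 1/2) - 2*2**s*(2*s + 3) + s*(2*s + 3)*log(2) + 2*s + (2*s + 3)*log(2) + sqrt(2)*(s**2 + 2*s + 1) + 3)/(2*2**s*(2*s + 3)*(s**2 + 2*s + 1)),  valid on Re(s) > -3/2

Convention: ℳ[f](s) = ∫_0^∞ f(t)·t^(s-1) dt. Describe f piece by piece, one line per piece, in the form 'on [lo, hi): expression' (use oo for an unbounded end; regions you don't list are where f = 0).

integrate the 3 segments split at 1/2, 1, then add the results
∫ t**(3/2)·t^(s-1) over [0, 1/2)
on [1/2, 1) integrate f = t*log(t) against the kernel
segment 1 to ∞ holds exp(-t/2); add its integral

on [0, 1/2): t**(3/2)
on [1/2, 1): t*log(t)
on [1, oo): exp(-t/2)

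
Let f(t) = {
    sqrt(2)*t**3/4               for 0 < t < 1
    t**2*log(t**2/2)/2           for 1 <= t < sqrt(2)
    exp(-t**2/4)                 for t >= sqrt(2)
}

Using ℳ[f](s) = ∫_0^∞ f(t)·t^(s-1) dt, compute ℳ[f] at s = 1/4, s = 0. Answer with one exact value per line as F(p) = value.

strip the power substitution: sqrt(2)*t**(3/2)/4 on [0, 1); t*log(t/2)/2 on [1, 2); exp(-t/4) on [2, ∞)
back out the common scale on t: t**(3/2) on [0, 1/2); t*log(t) on [1/2, 1); exp(-t/2) on [1, ∞)
linearity at 1, sqrt(2) turns ℳ[f](s) into 3 summed integrals
on [0, 1) integrate f = sqrt(2)*t**3/4 against the kernel
[1, sqrt(2)) adds the kernel integral of t**2*log(t**2/2)/2
∫ exp(-t**2/4)·t^(s-1) over [sqrt(2), ∞)

F(1/4) = -32*2**(1/8)/81 + sqrt(2)/13 + 2*log(2)/9 + 16/81 + 2**(1/4)*uppergamma(1/8, 1/2)/2
F(0) = -1/4 + sqrt(2)/12 + log(2)/4 - Ei(-1/2)/2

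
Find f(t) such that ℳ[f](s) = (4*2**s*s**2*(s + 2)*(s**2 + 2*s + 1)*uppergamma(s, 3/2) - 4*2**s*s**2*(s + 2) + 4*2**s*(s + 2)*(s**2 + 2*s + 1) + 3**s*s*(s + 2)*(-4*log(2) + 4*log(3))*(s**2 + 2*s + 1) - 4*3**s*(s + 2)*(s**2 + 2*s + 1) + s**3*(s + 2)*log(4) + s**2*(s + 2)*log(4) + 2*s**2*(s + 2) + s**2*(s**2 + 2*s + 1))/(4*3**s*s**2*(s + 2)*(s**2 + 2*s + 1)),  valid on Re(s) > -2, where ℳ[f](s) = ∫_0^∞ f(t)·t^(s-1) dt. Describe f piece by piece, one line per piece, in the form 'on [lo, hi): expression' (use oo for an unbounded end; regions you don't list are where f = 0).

back out the common scale on t: t**2 on [0, 1/2); t*log(t) on [1/2, 1); log(t) on [1, 3/2); …
treat the 4 regions marked off by 1/3, 2/3, 1 separately and sum
piece [0, 1/3): integrate 9*t**2/4 against the kernel
on [1/3, 2/3) integrate f = 3*t*log(3*t/2)/2 against the kernel
on [2/3, 1): add ∫ log(3*t/2)·t^(s-1) dt
the [1, ∞) slice contributes ∫ exp(-3*t/2)·t^(s-1) dt

on [0, 1/3): 9*t**2/4
on [1/3, 2/3): 3*t*log(3*t/2)/2
on [2/3, 1): log(3*t/2)
on [1, oo): exp(-3*t/2)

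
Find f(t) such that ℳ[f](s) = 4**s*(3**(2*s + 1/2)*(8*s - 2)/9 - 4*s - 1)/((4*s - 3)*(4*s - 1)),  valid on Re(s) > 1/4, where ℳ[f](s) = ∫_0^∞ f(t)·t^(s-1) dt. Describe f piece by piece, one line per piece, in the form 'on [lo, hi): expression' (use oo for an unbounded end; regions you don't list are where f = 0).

on [0, 4): sqrt(2)/(4*t**(1/4))
on [4, 36): sqrt(2)/t**(3/4)

reversing the shared t-power: sqrt(2)*t**(3/4)/4 on [0, 4); sqrt(2)*t**(1/4) on [4, 36)
invert the power substitution to get sqrt(2)*t**(3/2)/4 on [0, 2); sqrt(2)*sqrt(t) on [2, 6)
the common scale on t comes off first: t**(3/2) on [0, 1); 2*sqrt(t) on [1, 3)
cuts at 4: linearity sums the 2 kernel integrals
on [0, 4) integrate f = sqrt(2)/(4*t**(1/4)) against the kernel
the [4, 36) slice contributes ∫ sqrt(2)/t**(3/4)·t^(s-1) dt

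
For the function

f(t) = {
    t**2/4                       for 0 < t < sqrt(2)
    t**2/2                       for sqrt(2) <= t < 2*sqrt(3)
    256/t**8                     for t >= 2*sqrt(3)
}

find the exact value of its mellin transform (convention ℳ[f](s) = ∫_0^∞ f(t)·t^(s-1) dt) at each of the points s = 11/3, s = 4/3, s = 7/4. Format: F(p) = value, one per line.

F(11/3) = 2**(5/6)*(-351 + 25340*6**(5/6))/1989
F(4/3) = 2**(2/3)*(-81 + 973*6**(2/3))/540
F(7/4) = 2*2**(7/8)*(-135 + 1622*6**(7/8))/2025

peel off the common scale on t: t**2 on [0, sqrt(2)/2); 2*t**2 on [sqrt(2)/2, sqrt(3)); t**(-8) on [sqrt(3), ∞)
reversing the power substitution: t on [0, 1/2); 2*t on [1/2, 3); t**(-4) on [3, ∞)
integrate the 3 segments split at sqrt(2), 2*sqrt(3), then add the results
on [0, sqrt(2)): add ∫ t**2/4·t^(s-1) dt
[sqrt(2), 2*sqrt(3)) adds the kernel integral of t**2/2
over [2*sqrt(3), ∞), the kernel integral of 256/t**8 enters the sum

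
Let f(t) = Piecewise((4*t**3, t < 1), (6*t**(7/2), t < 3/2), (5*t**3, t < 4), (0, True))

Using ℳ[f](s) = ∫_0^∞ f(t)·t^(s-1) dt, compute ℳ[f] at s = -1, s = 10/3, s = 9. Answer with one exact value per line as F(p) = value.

along the cuts 1, 3/2, ℳ[f](s) splits into 3 integrals
on [0, 1) integrate f = 4*t**3 against the kernel
∫ over [1, 3/2) of 6*t**(7/2)·t^(s-1) joins the sum
segment [3/2, 4) carries 5*t**3; integrate it

F(-1) = 27*sqrt(6)/10 + 1359/40
F(10/3) = -10935*2**(2/3)*3**(1/3)/2432 - 192/779 + 6561*2**(1/6)*3**(5/6)/1312 + 61440*2**(2/3)/19
F(9) = 1594323*sqrt(6)/51200 + 2863289327217/409600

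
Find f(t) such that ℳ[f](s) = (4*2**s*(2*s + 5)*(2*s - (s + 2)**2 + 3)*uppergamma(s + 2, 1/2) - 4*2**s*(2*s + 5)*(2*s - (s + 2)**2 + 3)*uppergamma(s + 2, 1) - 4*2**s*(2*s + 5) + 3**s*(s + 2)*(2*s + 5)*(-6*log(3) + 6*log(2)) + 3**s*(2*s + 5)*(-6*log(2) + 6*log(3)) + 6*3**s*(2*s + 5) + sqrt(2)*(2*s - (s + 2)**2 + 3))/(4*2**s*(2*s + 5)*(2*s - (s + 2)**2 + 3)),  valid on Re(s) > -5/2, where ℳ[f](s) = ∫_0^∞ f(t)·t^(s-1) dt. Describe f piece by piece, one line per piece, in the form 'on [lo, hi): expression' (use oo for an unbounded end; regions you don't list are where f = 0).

on [0, 1/2): t**(5/2)
on [1/2, 1): t**2*exp(-t)
on [1, 3/2): t*log(t)

reversing the shared t-power: sqrt(t) on [0, 1/2); exp(-t) on [1/2, 1); log(t)/t on [1, 3/2)
treat the 3 regions marked off by 1/2, 1 separately and sum
∫ t**(5/2)·t^(s-1) over [0, 1/2)
on [1/2, 1) integrate f = t**2*exp(-t) against the kernel
∫ over [1, 3/2) of t*log(t)·t^(s-1) joins the sum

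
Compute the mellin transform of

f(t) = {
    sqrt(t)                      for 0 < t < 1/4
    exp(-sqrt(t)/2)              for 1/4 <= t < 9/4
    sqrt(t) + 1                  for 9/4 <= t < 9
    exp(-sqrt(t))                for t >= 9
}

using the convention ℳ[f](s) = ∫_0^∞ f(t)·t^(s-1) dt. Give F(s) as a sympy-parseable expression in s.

invert the power substitution to get t on [0, 1/2); exp(-t/2) on [1/2, 3/2); t + 1 on [3/2, 3); …
split f at 1/4, 9/4, 9: ℳ[f](s) collects 4 kernel integrals
on [0, 1/4): add ∫ sqrt(t)·t^(s-1) dt
on [1/4, 9/4): add ∫ exp(-sqrt(t)/2)·t^(s-1) dt
piece [9/4, 9): integrate (sqrt(t) + 1) against the kernel
piece [9, ∞): integrate exp(-sqrt(t)) against the kernel

(2**(2*s + 1)*s*(2*s + 1)*uppergamma(2*s, 3) + 2**(4*s + 1)*s*(2*s + 1)*uppergamma(2*s, 1/4) - 2**(4*s + 1)*s*(2*s + 1)*uppergamma(2*s, 3/4) + 8*36**s*s + 36**s - 5*9**s*s - 9**s + s)/(4**s*s*(2*s + 1))
  Re(s) > -1/2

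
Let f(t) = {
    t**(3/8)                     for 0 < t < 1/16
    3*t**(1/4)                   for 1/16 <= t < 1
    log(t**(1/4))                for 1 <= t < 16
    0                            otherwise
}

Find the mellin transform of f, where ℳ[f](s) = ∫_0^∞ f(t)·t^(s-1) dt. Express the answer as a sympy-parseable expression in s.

2**(-4*s - 2)*(16**s*(4*s + 1)*(8*s + 3) + 2**(4*s + 4)*s**2*(24*s + 9) + 4*256**s*s*(4*s + 1)*(8*s + 3)*log(2) - 256**s*(4*s + 1)*(8*s + 3) + s**2*(-192*s - 72) + sqrt(2)*s**2*(32*s + 8))/(s**2*(4*s + 1)*(8*s + 3))
  Re(s) > -3/8

remove the power substitution first: t**(3/4) on [0, 1/4); 3*sqrt(t) on [1/4, 1); log(sqrt(t)) on [1, 4)
remove the power substitution first: t**(3/2) on [0, 1/2); 3*t on [1/2, 1); log(t) on [1, 2)
decompose at 1/16, 1; ℳ[f](s) sums the 3 pieces' integrals
for t in [0, 1/16): the term is ∫ t**(3/8)·t^(s-1)
the [1/16, 1) slice contributes ∫ 3*t**(1/4)·t^(s-1) dt
∫ over [1, 16) of log(t**(1/4))·t^(s-1) joins the sum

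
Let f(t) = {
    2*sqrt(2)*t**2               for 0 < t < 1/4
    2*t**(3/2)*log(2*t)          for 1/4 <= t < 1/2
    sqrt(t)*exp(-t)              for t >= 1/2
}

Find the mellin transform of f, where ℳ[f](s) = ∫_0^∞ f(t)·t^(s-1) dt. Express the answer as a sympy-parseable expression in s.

the shared t-power comes off first: 2*sqrt(2)*t**(3/2) on [0, 1/4); 2*t*log(2*t) on [1/4, 1/2); exp(-t) on [1/2, ∞)
strip the common scale on t: t**(3/2) on [0, 1/2); t*log(t) on [1/2, 1); exp(-t/2) on [1, ∞)
the 3 pieces separated at 1/4, 1/2 each add one integral
segment [0, 1/4) carries 2*sqrt(2)*t**2; integrate it
the [1/4, 1/2) slice contributes ∫ 2*t**(3/2)*log(2*t)·t^(s-1) dt
on [1/2, ∞) integrate f = sqrt(t)*exp(-t) against the kernel

(8*2**(2*s)*(s + 2)*(8*s + (2*s + 1)**2 + 8)*uppergamma(s + 1/2, 1/2) - 16*2**(s + 1/2)*(s + 2) + 8*s + 4*(s + 2)*(2*s + 1)*log(2) + 8*(s + 2)*log(2) + sqrt(2)*(8*s + (2*s + 1)**2 + 8) + 16)/(8*2**(2*s)*(s + 2)*(8*s + (2*s + 1)**2 + 8))
  Re(s) > -2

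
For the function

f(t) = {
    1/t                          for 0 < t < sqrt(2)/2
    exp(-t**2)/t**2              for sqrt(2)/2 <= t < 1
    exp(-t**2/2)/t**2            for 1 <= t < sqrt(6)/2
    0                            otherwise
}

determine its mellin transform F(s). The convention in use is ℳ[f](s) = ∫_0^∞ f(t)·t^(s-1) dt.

(2*2**(s/2)*(s - 1)*uppergamma(s/2 - 1, 1/2) - 2*2**(s/2)*(s - 1)*uppergamma(s/2 - 1, 1) + 2**s*(s - 1)*uppergamma(s/2 - 1, 1/2) - 2**s*(s - 1)*uppergamma(s/2 - 1, 3/4) + 4*sqrt(2))/(4*2**(s/2)*(s - 1))
  Re(s) > 1

back out the shared t-power: 1 on [0, sqrt(2)/2); exp(-t**2)/t on [sqrt(2)/2, 1); exp(-t**2/2)/t on [1, sqrt(6)/2)
the shared t-power comes off first: t on [0, sqrt(2)/2); exp(-t**2) on [sqrt(2)/2, 1); exp(-t**2/2) on [1, sqrt(6)/2)
strip the power substitution: sqrt(t) on [0, 1/2); exp(-t) on [1/2, 1); exp(-t/2) on [1, 3/2)
f breaks at sqrt(2)/2, 1 into 3 integrals to sum
piece [0, sqrt(2)/2): integrate 1/t against the kernel
the [sqrt(2)/2, 1) slice contributes ∫ exp(-t**2)/t**2·t^(s-1) dt
segment [1, sqrt(6)/2) carries exp(-t**2/2)/t**2; integrate it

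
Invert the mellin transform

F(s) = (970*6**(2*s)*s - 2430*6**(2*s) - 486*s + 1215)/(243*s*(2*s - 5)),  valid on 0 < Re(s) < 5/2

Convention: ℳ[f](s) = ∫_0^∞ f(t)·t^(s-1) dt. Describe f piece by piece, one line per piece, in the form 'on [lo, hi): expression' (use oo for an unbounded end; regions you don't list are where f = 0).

on [0, 1): 1
on [1, 36): 2
on [36, oo): 32/t**(5/2)

peel off the power substitution: 1 on [0, 1); 2 on [1, 6); 32/t**5 on [6, ∞)
peel off the common scale on t: 1 on [0, 1/2); 2 on [1/2, 3); t**(-5) on [3, ∞)
peel off the shared t-power: t on [0, 1/2); 2*t on [1/2, 3); t**(-4) on [3, ∞)
the 3 pieces separated at 1, 36 each add one integral
the [0, 1) slice contributes ∫ 1·t^(s-1) dt
∫ 2·t^(s-1) over [1, 36)
between 36 and ∞ the integrand is 32/t**(5/2)·t^(s-1)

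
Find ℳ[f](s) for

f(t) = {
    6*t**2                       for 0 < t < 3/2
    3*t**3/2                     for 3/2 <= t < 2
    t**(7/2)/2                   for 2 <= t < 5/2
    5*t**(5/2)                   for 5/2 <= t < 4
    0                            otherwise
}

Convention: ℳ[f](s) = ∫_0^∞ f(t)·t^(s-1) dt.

(3*2**(s + 3)*(s + 2)*(2*s + 5)*(2*s + 7) - 2*2**(s + 7/2)*(s + 2)*(s + 3)*(2*s + 5) + 12*(3/2)**(s + 2)*(s + 3)*(2*s + 5)*(2*s + 7) - 3*(3/2)**(s + 3)*(s + 2)*(2*s + 5)*(2*s + 7) + 20*4**(s + 5/2)*(s + 2)*(s + 3)*(2*s + 7) - 20*(5/2)**(s + 5/2)*(s + 2)*(s + 3)*(2*s + 7) + 2*(5/2)**(s + 7/2)*(s + 2)*(s + 3)*(2*s + 5))/(2*(s + 2)*(s + 3)*(2*s + 5)*(2*s + 7))
  Re(s) > -2

decompose at 3/2, 2, 5/2; ℳ[f](s) sums the 4 pieces' integrals
on [0, 3/2): add ∫ 6*t**2·t^(s-1) dt
the [3/2, 2) slice contributes ∫ 3*t**3/2·t^(s-1) dt
for t in [2, 5/2): the term is ∫ t**(7/2)/2·t^(s-1)
[5/2, 4) adds the kernel integral of 5*t**(5/2)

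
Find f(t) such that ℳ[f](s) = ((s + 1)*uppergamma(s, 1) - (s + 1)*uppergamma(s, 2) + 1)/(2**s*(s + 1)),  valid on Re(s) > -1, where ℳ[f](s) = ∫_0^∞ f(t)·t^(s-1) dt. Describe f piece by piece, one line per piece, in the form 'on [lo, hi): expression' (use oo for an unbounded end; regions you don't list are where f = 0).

on [0, 1/2): 2*t
on [1/2, 1): exp(-2*t)

peel off the common scale on t: t on [0, 1); exp(-t) on [1, 2)
along the cuts 1/2, ℳ[f](s) splits into 2 integrals
∫ 2*t·t^(s-1) over [0, 1/2)
on [1/2, 1): add ∫ exp(-2*t)·t^(s-1) dt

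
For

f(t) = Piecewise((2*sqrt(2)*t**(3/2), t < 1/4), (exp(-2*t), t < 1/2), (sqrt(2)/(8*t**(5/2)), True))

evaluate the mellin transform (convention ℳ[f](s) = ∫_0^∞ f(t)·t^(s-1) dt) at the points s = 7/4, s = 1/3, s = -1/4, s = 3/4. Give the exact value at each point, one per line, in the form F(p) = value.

F(7/4) = -2**(1/4)*uppergamma(7/4, 1)/4 + 1/104 + 2**(1/4)*uppergamma(7/4, 1/2)/4 + 2**(1/4)/3
F(1/3) = -2**(2/3)*uppergamma(1/3, 1)/2 + 3*2**(5/6)/44 + 3*2**(2/3)/13 + 2**(2/3)*uppergamma(1/3, 1/2)/2
F(-1/4) = -2**(1/4)*uppergamma(-1/4, 1) + 2/5 + 4*2**(1/4)/11 + 2**(1/4)*uppergamma(-1/4, 1/2)
F(3/4) = -2**(1/4)*uppergamma(3/4, 1)/2 + 1/18 + 2*2**(1/4)/7 + 2**(1/4)*uppergamma(3/4, 1/2)/2

remove the common scale on t first: t**(3/2) on [0, 1/2); exp(-t) on [1/2, 1); t**(-5/2) on [1, ∞)
treat the 3 regions marked off by 1/4, 1/2 separately and sum
over [0, 1/4), the kernel integral of 2*sqrt(2)*t**(3/2) enters the sum
[1/4, 1/2) adds the kernel integral of exp(-2*t)
the [1/2, ∞) slice contributes ∫ sqrt(2)/(8*t**(5/2))·t^(s-1) dt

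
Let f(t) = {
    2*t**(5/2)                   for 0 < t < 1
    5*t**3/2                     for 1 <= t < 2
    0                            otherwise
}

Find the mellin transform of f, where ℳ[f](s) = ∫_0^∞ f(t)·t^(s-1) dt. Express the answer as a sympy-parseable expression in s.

summing 2 kernel integrals split by 1 yields ℳ[f](s)
between 0 and 1 the integrand is 2*t**(5/2)·t^(s-1)
segment [1, 2) carries 5*t**3/2; integrate it

(20*2**s*(2*s + 5) - s - 1/2)/((s + 3)*(2*s + 5))
  Re(s) > -5/2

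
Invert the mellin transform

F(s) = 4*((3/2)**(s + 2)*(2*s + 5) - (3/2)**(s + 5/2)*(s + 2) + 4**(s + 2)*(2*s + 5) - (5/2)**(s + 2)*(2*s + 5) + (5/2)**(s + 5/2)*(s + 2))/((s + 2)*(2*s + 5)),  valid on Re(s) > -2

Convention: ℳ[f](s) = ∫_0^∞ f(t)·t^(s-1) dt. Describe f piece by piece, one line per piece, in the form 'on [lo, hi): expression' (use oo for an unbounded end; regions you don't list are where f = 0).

the 3 pieces separated at 3/2, 5/2 each add one integral
between 0 and 3/2 the integrand is 4*t**2·t^(s-1)
segment [3/2, 5/2) carries 2*t**(5/2); integrate it
segment 5/2 to 4 holds 4*t**2; add its integral

on [0, 3/2): 4*t**2
on [3/2, 5/2): 2*t**(5/2)
on [5/2, 4): 4*t**2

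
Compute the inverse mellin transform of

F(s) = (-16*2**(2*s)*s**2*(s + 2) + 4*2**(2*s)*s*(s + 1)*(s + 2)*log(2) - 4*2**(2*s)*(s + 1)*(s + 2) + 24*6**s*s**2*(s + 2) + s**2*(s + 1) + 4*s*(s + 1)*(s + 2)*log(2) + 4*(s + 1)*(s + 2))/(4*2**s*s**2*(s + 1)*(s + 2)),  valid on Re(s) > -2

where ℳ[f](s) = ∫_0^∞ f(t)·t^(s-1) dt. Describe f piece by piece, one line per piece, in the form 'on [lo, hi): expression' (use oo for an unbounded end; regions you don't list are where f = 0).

decompose at 1/2, 2; ℳ[f](s) sums the 3 pieces' integrals
segment [0, 1/2) carries t**2; integrate it
between 1/2 and 2 the integrand is log(t)·t^(s-1)
the [2, 3) slice contributes ∫ 2*t·t^(s-1) dt

on [0, 1/2): t**2
on [1/2, 2): log(t)
on [2, 3): 2*t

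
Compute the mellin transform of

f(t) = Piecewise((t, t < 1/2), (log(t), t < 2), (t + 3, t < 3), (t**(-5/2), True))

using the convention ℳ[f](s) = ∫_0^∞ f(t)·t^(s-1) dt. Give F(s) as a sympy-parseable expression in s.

along the cuts 1/2, 2, 3, ℳ[f](s) splits into 4 integrals
∫ t·t^(s-1) over [0, 1/2)
segment 1/2 to 2 holds log(t); add its integral
segment 2 to 3 holds (t + 3); add its integral
on [3, ∞) integrate f = t**(-5/2) against the kernel

(-270*2**(2*s)*s**2*(2*s - 5) + 54*2**(2*s)*s*(s + 1)*(2*s - 5)*log(2) - 162*2**(2*s)*s*(2*s - 5) - 54*2**(2*s)*(s + 1)*(2*s - 5) - 4*sqrt(3)*6**s*s**2*(s + 1) + 324*6**s*s**2*(2*s - 5) + 162*6**s*s*(2*s - 5) + 27*s**2*(2*s - 5) + 54*s*(s + 1)*(2*s - 5)*log(2) + (2*s - 5)*(54*s + 54))/(54*2**s*s**2*(s + 1)*(2*s - 5))
  -1 < Re(s) < 5/2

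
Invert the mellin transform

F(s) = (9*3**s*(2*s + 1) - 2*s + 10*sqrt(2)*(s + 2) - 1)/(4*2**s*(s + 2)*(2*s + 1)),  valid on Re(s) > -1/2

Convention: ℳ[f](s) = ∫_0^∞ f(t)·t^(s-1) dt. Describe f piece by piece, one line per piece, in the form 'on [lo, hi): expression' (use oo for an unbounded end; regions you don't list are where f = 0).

on [0, 1/2): 5*sqrt(t)/2
on [1/2, 3/2): t**2

treat the 2 regions marked off by 1/2 separately and sum
between 0 and 1/2 the integrand is 5*sqrt(t)/2·t^(s-1)
[1/2, 3/2) adds the kernel integral of t**2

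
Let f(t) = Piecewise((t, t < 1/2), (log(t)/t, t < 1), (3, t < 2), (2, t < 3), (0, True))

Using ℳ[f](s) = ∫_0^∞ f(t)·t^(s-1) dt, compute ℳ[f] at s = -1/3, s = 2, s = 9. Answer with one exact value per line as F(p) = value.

F(-1/3) = 2**(1/3)*(-32*6**(2/3) - 48*2**(1/3) - 48*log(2) + 60 + 135*2**(2/3))/32
F(2) = log(2)/2 + 217/24
F(9) = log(2)/2048 + 3266548597/737280

integrate the 4 segments split at 1/2, 1, 2, then add the results
[0, 1/2) adds the kernel integral of t
∫ over [1/2, 1) of log(t)/t·t^(s-1) joins the sum
piece [1, 2): integrate 3 against the kernel
on [2, 3): add ∫ 2·t^(s-1) dt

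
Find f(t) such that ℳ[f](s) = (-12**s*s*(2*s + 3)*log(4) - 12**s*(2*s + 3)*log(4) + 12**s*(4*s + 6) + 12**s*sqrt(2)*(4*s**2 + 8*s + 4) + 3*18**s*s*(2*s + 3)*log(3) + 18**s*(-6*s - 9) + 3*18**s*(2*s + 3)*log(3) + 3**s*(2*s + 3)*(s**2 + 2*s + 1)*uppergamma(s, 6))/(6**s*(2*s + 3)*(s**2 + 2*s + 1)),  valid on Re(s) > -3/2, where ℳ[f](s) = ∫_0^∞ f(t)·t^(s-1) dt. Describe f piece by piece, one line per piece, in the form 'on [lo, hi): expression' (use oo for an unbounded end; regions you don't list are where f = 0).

on [0, 2): t**(3/2)
on [2, 3): t*log(t)
on [3, oo): exp(-2*t)

along the cuts 2, 3, ℳ[f](s) splits into 3 integrals
between 0 and 2 the integrand is t**(3/2)·t^(s-1)
for t in [2, 3): the term is ∫ t*log(t)·t^(s-1)
segment [3, ∞) carries exp(-2*t); integrate it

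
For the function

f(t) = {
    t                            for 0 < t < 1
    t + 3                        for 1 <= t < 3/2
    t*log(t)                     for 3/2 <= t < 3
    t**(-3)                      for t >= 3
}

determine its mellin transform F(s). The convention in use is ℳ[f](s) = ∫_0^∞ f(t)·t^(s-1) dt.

treat the 4 regions marked off by 1, 3/2, 3 separately and sum
on [0, 1): add ∫ t·t^(s-1) dt
∫ (t + 3)·t^(s-1) over [1, 3/2)
for t in [3/2, 3): the term is ∫ t*log(t)·t^(s-1)
for t in [3, ∞): the term is ∫ t**(-3)·t^(s-1)

(-162*2**s*s*(s - 3)*(s**2 + 2*s + 1) - 162*2**s*(s - 3)*(s**2 + 2*s + 1) - 81*3**s*s**2*(s - 3)*(s + 1)*log(3) + 81*3**s*s**2*(s - 3)*(s + 1)*log(2) - 81*3**s*s*(s - 3)*(s + 1)*log(3) + 81*3**s*s*(s - 3)*(s + 1)*log(2) + 81*3**s*s*(s - 3)*(s + 1) + 243*3**s*s*(s - 3)*(s**2 + 2*s + 1) + 162*3**s*(s - 3)*(s**2 + 2*s + 1) + 162*6**s*s**2*(s - 3)*(s + 1)*log(3) - 162*6**s*s*(s - 3)*(s + 1) + 162*6**s*s*(s - 3)*(s + 1)*log(3) - 2*6**s*s*(s + 1)*(s**2 + 2*s + 1))/(54*2**s*s*(s - 3)*(s + 1)*(s**2 + 2*s + 1))
  -1 < Re(s) < 3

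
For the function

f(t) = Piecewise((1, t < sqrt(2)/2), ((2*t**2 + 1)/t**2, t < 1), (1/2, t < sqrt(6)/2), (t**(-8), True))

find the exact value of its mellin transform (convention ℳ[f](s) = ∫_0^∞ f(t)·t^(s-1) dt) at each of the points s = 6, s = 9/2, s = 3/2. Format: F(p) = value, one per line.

F(6) = 33/32
F(9/2) = 2**(3/4)*(-322 + 475*3**(1/4) + 924*2**(1/4))/2520
F(3/2) = 2**(1/4)*(-1053*2**(3/4) + 383*3**(3/4) + 3510)/2106

strip the power substitution: 1 on [0, 1/2); (2*t + 1)/t on [1/2, 1); 1/2 on [1, 3/2); …
strip the shared t-power: t on [0, 1/2); 2*t + 1 on [1/2, 1); t/2 on [1, 3/2); …
integrate the 4 segments split at sqrt(2)/2, 1, sqrt(6)/2, then add the results
on [0, sqrt(2)/2): add ∫ 1·t^(s-1) dt
segment sqrt(2)/2 to 1 holds (2*t**2 + 1)/t**2; add its integral
segment 1 to sqrt(6)/2 holds 1/2; add its integral
∫ over [sqrt(6)/2, ∞) of t**(-8)·t^(s-1) joins the sum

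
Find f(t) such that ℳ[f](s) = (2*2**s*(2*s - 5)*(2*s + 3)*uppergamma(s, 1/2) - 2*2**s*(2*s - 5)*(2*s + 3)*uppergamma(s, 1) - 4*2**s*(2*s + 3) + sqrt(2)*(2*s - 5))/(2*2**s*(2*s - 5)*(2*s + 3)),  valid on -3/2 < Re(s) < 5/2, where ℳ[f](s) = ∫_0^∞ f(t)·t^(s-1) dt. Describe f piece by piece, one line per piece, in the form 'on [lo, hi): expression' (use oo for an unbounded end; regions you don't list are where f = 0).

cuts at 1/2, 1: linearity sums the 3 kernel integrals
segment [0, 1/2) carries t**(3/2); integrate it
segment 1/2 to 1 holds exp(-t); add its integral
between 1 and ∞ the integrand is t**(-5/2)·t^(s-1)

on [0, 1/2): t**(3/2)
on [1/2, 1): exp(-t)
on [1, oo): t**(-5/2)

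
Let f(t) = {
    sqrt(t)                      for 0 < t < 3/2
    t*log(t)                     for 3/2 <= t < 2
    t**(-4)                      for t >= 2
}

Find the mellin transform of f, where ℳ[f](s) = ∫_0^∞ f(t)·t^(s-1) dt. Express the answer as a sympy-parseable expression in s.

f breaks at 3/2, 2 into 3 integrals to sum
on [0, 3/2) integrate f = sqrt(t) against the kernel
segment [3/2, 2) carries t*log(t); integrate it
∫ t**(-4)·t^(s-1) over [2, ∞)

(-32*2**(2*s)*(s - 4)*(2*s + 1) + 3**s*s*(s - 4)*(2*s + 1)*(-24*log(3) + 24*log(2)) + 3**s*(s - 4)*(2*s + 1)*(-24*log(3) + 24*log(2)) + 24*3**s*(s - 4)*(2*s + 1) + 16*3**s*sqrt(6)*(s - 4)*(s**2 + 2*s + 1) + 32*4**s*s*(s - 4)*(2*s + 1)*log(2) + 32*4**s*(s - 4)*(2*s + 1)*log(2) - 4**s*(2*s + 1)*(s**2 + 2*s + 1))/(16*2**s*(s - 4)*(2*s + 1)*(s**2 + 2*s + 1))
  -1/2 < Re(s) < 4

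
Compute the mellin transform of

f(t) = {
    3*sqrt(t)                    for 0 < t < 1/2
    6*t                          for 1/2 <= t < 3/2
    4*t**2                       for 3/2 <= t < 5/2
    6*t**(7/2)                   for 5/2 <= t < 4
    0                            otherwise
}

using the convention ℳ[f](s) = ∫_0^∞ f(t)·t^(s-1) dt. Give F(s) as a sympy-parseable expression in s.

(6144*2**(3*s)*(s + 1)*(s + 2)*(2*s + 1) - 36*3**s*(s + 1)*(2*s + 1)*(2*s + 7) + 36*3**s*(s + 2)*(2*s + 1)*(2*s + 7) + 100*5**s*(s + 1)*(2*s + 1)*(2*s + 7) - 375*sqrt(2)*5**(s + 1/2)*(s + 1)*(s + 2)*(2*s + 1) + 12*sqrt(2)*(s + 1)*(s + 2)*(2*s + 7) - 12*(s + 2)*(2*s + 1)*(2*s + 7))/(4*2**s*(s + 1)*(s + 2)*(2*s + 1)*(2*s + 7))
  Re(s) > -1/2

along the cuts 1/2, 3/2, 5/2, ℳ[f](s) splits into 4 integrals
over [0, 1/2), the kernel integral of 3*sqrt(t) enters the sum
piece [1/2, 3/2): integrate 6*t against the kernel
segment 3/2 to 5/2 holds 4*t**2; add its integral
for t in [5/2, 4): the term is ∫ 6*t**(7/2)·t^(s-1)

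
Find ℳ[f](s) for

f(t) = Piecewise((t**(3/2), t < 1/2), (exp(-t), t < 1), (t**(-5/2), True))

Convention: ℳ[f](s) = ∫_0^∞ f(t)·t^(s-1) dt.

(2*2**s*(2*s - 5)*(2*s + 3)*uppergamma(s, 1/2) - 2*2**s*(2*s - 5)*(2*s + 3)*uppergamma(s, 1) - 4*2**s*(2*s + 3) + sqrt(2)*(2*s - 5))/(2*2**s*(2*s - 5)*(2*s + 3))
  -3/2 < Re(s) < 5/2

integrate the 3 segments split at 1/2, 1, then add the results
∫ over [0, 1/2) of t**(3/2)·t^(s-1) joins the sum
∫ over [1/2, 1) of exp(-t)·t^(s-1) joins the sum
∫ over [1, ∞) of t**(-5/2)·t^(s-1) joins the sum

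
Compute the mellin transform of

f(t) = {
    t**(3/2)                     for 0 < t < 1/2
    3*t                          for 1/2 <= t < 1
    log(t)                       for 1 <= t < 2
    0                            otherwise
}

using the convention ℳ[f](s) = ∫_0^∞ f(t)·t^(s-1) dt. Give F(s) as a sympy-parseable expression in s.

treat the 3 regions marked off by 1/2, 1 separately and sum
∫ over [0, 1/2) of t**(3/2)·t^(s-1) joins the sum
segment 1/2 to 1 holds 3*t; add its integral
on [1, 2) integrate f = log(t) against the kernel

(-2*2**(2*s)*(s + 1)*(2*s + 3) + 6*2**s*s**2*(2*s + 3) + 2*2**s*(s + 1)*(2*s + 3) + 4**s*s*(s + 1)*(2*s + 3)*log(4) + sqrt(2)*s**2*(s + 1) - 3*s**2*(2*s + 3))/(2*2**s*s**2*(s + 1)*(2*s + 3))
  Re(s) > -3/2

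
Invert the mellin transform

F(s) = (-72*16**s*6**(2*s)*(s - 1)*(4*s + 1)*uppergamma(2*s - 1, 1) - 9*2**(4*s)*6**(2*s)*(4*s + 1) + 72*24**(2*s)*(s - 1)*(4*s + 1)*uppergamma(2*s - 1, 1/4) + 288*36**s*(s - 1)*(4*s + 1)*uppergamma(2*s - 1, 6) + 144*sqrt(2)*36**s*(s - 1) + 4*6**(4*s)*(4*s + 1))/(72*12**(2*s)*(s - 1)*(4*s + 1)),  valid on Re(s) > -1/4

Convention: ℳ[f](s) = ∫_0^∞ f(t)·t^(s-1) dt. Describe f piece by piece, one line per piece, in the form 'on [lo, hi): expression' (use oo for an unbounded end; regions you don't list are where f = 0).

undo the power substitution: sqrt(t) on [0, 1/2); exp(-t/2)/t on [1/2, 2); 1/(2*t**2) on [2, 3); …
reversing the shared t-power: t**(3/2) on [0, 1/2); exp(-t/2) on [1/2, 2); 1/(2*t) on [2, 3); …
f breaks at 1/4, 4, 9 into 4 integrals to sum
over [0, 1/4), the kernel integral of t**(1/4) enters the sum
over [1/4, 4), the kernel integral of exp(-sqrt(t)/2)/sqrt(t) enters the sum
∫ 1/(2*t)·t^(s-1) over [4, 9)
for t in [9, ∞): the term is ∫ exp(-2*sqrt(t))/sqrt(t)·t^(s-1)

on [0, 1/4): t**(1/4)
on [1/4, 4): exp(-sqrt(t)/2)/sqrt(t)
on [4, 9): 1/(2*t)
on [9, oo): exp(-2*sqrt(t))/sqrt(t)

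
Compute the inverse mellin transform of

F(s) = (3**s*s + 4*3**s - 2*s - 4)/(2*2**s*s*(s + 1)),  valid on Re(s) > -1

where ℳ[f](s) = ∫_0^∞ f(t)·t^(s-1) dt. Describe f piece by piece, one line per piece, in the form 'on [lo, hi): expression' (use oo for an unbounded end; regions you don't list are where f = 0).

breakpoints 1/2: one integral from each of the 2 segments
on [0, 1/2): add ∫ t·t^(s-1) dt
∫ over [1/2, 3/2) of (2 - t)·t^(s-1) joins the sum

on [0, 1/2): t
on [1/2, 3/2): 2 - t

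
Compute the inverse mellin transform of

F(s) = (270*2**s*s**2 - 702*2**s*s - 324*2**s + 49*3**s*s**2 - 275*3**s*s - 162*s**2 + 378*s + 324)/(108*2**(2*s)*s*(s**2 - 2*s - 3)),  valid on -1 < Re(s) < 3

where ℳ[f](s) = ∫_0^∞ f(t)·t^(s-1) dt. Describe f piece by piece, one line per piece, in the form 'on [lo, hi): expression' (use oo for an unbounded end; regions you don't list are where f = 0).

back out the common scale on t: t on [0, 1/2); 2*t + 1 on [1/2, 1); t/2 on [1, 3/2); …
breakpoints 1/4, 1/2, 3/4: one integral from each of the 4 segments
segment [0, 1/4) carries 2*t; integrate it
the [1/4, 1/2) slice contributes ∫ (4*t + 1)·t^(s-1) dt
the [1/2, 3/4) slice contributes ∫ t·t^(s-1) dt
over [3/4, ∞), the kernel integral of 1/(8*t**3) enters the sum

on [0, 1/4): 2*t
on [1/4, 1/2): 4*t + 1
on [1/2, 3/4): t
on [3/4, oo): 1/(8*t**3)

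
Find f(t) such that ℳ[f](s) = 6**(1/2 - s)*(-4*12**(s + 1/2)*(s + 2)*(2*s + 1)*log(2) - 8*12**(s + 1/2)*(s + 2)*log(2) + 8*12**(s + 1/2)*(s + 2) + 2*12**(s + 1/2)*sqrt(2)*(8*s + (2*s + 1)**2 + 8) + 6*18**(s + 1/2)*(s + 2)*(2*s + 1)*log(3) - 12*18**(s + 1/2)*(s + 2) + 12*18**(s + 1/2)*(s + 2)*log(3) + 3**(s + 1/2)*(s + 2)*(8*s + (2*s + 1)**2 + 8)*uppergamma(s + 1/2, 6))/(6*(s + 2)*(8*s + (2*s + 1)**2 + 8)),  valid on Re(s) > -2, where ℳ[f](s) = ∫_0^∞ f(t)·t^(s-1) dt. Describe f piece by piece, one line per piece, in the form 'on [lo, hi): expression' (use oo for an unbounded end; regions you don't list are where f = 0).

on [0, 2): t**2
on [2, 3): t**(3/2)*log(t)
on [3, oo): sqrt(t)*exp(-2*t)

reversing the shared t-power: t**(3/2) on [0, 2); t*log(t) on [2, 3); exp(-2*t) on [3, ∞)
slice at 2, 3, transform all 3 pieces, and sum them
segment 0 to 2 holds t**2; add its integral
on [2, 3) integrate f = t**(3/2)*log(t) against the kernel
segment [3, ∞) carries sqrt(t)*exp(-2*t); integrate it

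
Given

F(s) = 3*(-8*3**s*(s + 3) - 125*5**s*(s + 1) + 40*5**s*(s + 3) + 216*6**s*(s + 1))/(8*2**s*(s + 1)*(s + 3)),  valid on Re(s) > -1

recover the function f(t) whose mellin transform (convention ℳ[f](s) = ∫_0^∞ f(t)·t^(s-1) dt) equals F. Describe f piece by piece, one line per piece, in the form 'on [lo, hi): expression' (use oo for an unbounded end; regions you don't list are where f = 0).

on [0, 3/2): 4*t
on [3/2, 5/2): 6*t
on [5/2, 3): 3*t**3

slice at 3/2, 5/2, transform all 3 pieces, and sum them
∫ over [0, 3/2) of 4*t·t^(s-1) joins the sum
the [3/2, 5/2) slice contributes ∫ 6*t·t^(s-1) dt
∫ over [5/2, 3) of 3*t**3·t^(s-1) joins the sum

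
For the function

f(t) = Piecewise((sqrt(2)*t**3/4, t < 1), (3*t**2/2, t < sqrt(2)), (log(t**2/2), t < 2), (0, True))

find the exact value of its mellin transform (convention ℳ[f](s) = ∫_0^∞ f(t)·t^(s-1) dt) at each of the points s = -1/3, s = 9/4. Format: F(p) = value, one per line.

F(-1/3) = -9*2**(2/3) - 3*2**(2/3)*log(2)/2 - 9/10 + 3*sqrt(2)/32 + 99*2**(5/6)/10
F(9/4) = -128*2**(1/4)/81 - 6/17 + sqrt(2)/21 + 16*2**(1/4)*log(2)/9 + 3032*2**(1/8)/1377

peel off the power substitution: sqrt(2)*t**(3/2)/4 on [0, 1); 3*t/2 on [1, 2); log(t/2) on [2, 4)
strip the common scale on t: t**(3/2) on [0, 1/2); 3*t on [1/2, 1); log(t) on [1, 2)
the 3 pieces separated at 1, sqrt(2) each add one integral
[0, 1) adds the kernel integral of sqrt(2)*t**3/4
on [1, sqrt(2)): add ∫ 3*t**2/2·t^(s-1) dt
segment [sqrt(2), 2) carries log(t**2/2); integrate it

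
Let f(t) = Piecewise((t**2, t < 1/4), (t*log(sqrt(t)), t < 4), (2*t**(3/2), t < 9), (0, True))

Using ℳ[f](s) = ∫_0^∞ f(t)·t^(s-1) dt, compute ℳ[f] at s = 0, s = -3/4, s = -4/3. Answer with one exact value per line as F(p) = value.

F(0) = 17*log(2)/4 + 2255/96
F(-3/4) = sqrt(2)*(-277 + 180*log(2) + 120*sqrt(6))/30
F(-4/3) = 3*2**(2/3)*(-19*2**(2/3) - log(2**(2*2**(2/3) + 8)) + 13 + 16*6**(1/3))/8

reversing the shared t-power: t on [0, 1/4); log(sqrt(t)) on [1/4, 4); 2*sqrt(t) on [4, 9)
the power substitution comes off first: t**2 on [0, 1/2); log(t) on [1/2, 2); 2*t on [2, 3)
split f at 1/4, 4: ℳ[f](s) collects 3 kernel integrals
segment [0, 1/4) carries t**2; integrate it
on [1/4, 4) integrate f = t*log(sqrt(t)) against the kernel
on [4, 9): add ∫ 2*t**(3/2)·t^(s-1) dt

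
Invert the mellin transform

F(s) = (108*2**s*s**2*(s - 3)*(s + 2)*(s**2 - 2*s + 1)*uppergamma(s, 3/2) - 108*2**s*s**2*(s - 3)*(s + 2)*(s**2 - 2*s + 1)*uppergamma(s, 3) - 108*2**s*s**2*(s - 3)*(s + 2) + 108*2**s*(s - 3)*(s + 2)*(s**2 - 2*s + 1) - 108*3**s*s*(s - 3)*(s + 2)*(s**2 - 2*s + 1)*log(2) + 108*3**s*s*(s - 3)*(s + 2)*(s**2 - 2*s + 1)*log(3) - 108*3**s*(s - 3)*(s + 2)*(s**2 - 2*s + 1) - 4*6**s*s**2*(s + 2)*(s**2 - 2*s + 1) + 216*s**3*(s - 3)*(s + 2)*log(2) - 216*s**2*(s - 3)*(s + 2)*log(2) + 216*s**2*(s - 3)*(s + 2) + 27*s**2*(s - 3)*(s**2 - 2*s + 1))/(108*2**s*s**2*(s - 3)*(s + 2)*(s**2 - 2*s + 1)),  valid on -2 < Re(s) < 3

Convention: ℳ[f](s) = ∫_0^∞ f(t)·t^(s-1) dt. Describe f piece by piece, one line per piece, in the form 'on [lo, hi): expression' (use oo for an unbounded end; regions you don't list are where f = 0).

the 5 pieces separated at 1/2, 1, 3/2, 3 each add one integral
the [0, 1/2) slice contributes ∫ t**2·t^(s-1) dt
the [1/2, 1) slice contributes ∫ log(t)/t·t^(s-1) dt
on [1, 3/2) integrate f = log(t) against the kernel
segment [3/2, 3) carries exp(-t); integrate it
segment [3, ∞) carries t**(-3); integrate it

on [0, 1/2): t**2
on [1/2, 1): log(t)/t
on [1, 3/2): log(t)
on [3/2, 3): exp(-t)
on [3, oo): t**(-3)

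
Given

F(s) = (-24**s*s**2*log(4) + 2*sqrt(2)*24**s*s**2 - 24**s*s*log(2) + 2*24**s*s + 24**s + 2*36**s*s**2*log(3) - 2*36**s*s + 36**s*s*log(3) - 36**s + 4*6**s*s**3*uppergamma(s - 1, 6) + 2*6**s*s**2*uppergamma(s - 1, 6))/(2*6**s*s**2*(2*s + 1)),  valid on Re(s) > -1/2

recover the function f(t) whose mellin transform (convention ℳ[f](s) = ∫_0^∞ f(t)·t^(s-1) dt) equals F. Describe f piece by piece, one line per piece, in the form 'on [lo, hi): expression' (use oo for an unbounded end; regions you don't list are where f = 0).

invert the shared t-power to get sqrt(2)*t**(3/2)/4 on [0, 4); t*log(t/2)/2 on [4, 6); exp(-t) on [6, ∞)
remove the common scale on t first: t**(3/2) on [0, 2); t*log(t) on [2, 3); exp(-2*t) on [3, ∞)
cuts at 4, 6: linearity sums the 3 kernel integrals
∫ sqrt(2)*sqrt(t)/4·t^(s-1) over [0, 4)
over [4, 6), the kernel integral of log(t/2)/2 enters the sum
∫ exp(-t)/t·t^(s-1) over [6, ∞)

on [0, 4): sqrt(2)*sqrt(t)/4
on [4, 6): log(t/2)/2
on [6, oo): exp(-t)/t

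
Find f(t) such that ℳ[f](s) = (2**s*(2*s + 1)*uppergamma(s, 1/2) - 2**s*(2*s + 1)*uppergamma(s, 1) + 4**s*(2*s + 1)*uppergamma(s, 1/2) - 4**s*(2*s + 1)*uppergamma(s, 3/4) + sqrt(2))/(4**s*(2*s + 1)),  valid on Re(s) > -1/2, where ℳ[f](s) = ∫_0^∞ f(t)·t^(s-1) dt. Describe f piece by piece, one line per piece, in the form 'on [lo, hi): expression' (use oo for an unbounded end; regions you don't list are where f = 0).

on [0, 1/4): sqrt(2)*sqrt(t)
on [1/4, 1/2): exp(-2*t)
on [1/2, 3/4): exp(-t)

undo the common scale on t: sqrt(t) on [0, 1/2); exp(-t) on [1/2, 1); exp(-t/2) on [1, 3/2)
linearity at 1/4, 1/2 turns ℳ[f](s) into 3 summed integrals
between 0 and 1/4 the integrand is sqrt(2)*sqrt(t)·t^(s-1)
∫ over [1/4, 1/2) of exp(-2*t)·t^(s-1) joins the sum
∫ exp(-t)·t^(s-1) over [1/2, 3/4)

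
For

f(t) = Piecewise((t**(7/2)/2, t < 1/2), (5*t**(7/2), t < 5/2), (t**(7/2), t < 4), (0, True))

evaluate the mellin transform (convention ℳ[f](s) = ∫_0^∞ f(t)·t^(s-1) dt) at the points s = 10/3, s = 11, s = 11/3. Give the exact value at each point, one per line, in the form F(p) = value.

F(10/3) = -27*2**(1/6)/5248 + 46875*2**(1/6)*5**(5/6)/656 + 49152*2**(2/3)/41
F(11) = -9*sqrt(2)/950272 + 6103515625*sqrt(10)/118784 + 1073741824/29
F(11/3) = -27*2**(5/6)/11008 + 234375*2**(5/6)*5**(1/6)/1376 + 98304*2**(1/3)/43

split f at 1/2, 5/2: ℳ[f](s) collects 3 kernel integrals
the [0, 1/2) slice contributes ∫ t**(7/2)/2·t^(s-1) dt
∫ 5*t**(7/2)·t^(s-1) over [1/2, 5/2)
on [5/2, 4): add ∫ t**(7/2)·t^(s-1) dt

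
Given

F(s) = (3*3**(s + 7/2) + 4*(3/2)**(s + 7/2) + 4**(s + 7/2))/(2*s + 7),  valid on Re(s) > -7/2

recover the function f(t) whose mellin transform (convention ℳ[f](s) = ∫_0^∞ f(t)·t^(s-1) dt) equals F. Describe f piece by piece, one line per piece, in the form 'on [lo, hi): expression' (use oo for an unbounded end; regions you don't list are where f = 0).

summing 3 kernel integrals split by 3/2, 3 yields ℳ[f](s)
over [0, 3/2), the kernel integral of 4*t**(7/2) enters the sum
segment [3/2, 3) carries 2*t**(7/2); integrate it
the [3, 4) slice contributes ∫ t**(7/2)/2·t^(s-1) dt

on [0, 3/2): 4*t**(7/2)
on [3/2, 3): 2*t**(7/2)
on [3, 4): t**(7/2)/2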